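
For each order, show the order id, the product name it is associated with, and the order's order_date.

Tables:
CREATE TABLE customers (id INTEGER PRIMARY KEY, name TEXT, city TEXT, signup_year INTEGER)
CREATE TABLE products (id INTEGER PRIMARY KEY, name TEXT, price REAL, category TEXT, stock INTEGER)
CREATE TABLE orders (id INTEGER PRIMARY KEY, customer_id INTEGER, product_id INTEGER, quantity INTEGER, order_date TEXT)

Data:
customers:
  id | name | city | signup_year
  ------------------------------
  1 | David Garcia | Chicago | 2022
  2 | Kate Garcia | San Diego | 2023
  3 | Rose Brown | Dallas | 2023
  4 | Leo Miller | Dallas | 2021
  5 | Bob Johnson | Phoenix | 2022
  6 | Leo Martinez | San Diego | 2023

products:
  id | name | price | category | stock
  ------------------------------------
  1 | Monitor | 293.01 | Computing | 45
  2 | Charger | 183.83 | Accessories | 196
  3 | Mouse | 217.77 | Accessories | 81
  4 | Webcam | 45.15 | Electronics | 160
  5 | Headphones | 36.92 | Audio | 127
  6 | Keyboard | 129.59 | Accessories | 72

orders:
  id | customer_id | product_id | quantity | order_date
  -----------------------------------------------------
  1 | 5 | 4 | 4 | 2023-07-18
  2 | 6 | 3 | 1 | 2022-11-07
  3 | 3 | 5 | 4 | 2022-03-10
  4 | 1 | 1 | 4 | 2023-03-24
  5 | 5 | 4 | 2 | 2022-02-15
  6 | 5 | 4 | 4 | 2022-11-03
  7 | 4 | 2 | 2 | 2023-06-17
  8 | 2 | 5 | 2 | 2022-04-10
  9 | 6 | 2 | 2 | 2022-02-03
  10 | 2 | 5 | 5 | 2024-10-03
SELECT c.id, p.name AS product, c.order_date FROM orders c JOIN products p ON c.product_id = p.id

Execution result:
id | product | order_date
1 | Webcam | 2023-07-18
2 | Mouse | 2022-11-07
3 | Headphones | 2022-03-10
4 | Monitor | 2023-03-24
5 | Webcam | 2022-02-15
6 | Webcam | 2022-11-03
7 | Charger | 2023-06-17
8 | Headphones | 2022-04-10
9 | Charger | 2022-02-03
10 | Headphones | 2024-10-03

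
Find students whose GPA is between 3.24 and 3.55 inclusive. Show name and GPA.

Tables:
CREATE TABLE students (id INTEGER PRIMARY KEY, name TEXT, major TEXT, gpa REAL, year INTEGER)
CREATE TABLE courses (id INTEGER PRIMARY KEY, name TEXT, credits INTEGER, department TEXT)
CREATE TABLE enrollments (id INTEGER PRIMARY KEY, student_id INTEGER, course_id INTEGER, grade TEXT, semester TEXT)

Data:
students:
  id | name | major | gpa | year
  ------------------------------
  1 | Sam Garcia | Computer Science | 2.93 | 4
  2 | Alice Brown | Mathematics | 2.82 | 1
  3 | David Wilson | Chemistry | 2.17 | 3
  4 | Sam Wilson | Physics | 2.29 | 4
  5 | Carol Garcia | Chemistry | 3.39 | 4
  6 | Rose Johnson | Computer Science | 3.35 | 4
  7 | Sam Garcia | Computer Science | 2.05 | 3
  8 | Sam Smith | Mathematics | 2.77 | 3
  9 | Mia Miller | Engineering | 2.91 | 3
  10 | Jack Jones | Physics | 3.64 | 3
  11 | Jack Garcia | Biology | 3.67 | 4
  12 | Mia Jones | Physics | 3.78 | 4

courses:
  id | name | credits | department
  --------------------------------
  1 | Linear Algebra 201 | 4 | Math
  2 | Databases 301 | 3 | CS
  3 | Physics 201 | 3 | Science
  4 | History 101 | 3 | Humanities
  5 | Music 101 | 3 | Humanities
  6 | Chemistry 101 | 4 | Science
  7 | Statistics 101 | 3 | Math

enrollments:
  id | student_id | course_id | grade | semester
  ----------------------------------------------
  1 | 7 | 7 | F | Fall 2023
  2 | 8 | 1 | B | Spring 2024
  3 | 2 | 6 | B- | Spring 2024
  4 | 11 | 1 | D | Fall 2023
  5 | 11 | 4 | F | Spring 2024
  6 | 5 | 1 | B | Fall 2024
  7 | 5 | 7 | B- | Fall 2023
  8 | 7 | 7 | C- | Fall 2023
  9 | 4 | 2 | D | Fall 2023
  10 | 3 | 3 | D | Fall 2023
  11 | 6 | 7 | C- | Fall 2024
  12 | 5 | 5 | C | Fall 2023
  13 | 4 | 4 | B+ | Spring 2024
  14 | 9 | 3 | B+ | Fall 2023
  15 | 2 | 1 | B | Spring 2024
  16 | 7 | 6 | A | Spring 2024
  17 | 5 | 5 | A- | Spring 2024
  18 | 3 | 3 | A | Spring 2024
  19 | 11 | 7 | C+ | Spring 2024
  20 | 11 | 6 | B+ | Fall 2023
SELECT name, gpa FROM students WHERE gpa BETWEEN 3.24 AND 3.55

Execution result:
name | gpa
Carol Garcia | 3.39
Rose Johnson | 3.35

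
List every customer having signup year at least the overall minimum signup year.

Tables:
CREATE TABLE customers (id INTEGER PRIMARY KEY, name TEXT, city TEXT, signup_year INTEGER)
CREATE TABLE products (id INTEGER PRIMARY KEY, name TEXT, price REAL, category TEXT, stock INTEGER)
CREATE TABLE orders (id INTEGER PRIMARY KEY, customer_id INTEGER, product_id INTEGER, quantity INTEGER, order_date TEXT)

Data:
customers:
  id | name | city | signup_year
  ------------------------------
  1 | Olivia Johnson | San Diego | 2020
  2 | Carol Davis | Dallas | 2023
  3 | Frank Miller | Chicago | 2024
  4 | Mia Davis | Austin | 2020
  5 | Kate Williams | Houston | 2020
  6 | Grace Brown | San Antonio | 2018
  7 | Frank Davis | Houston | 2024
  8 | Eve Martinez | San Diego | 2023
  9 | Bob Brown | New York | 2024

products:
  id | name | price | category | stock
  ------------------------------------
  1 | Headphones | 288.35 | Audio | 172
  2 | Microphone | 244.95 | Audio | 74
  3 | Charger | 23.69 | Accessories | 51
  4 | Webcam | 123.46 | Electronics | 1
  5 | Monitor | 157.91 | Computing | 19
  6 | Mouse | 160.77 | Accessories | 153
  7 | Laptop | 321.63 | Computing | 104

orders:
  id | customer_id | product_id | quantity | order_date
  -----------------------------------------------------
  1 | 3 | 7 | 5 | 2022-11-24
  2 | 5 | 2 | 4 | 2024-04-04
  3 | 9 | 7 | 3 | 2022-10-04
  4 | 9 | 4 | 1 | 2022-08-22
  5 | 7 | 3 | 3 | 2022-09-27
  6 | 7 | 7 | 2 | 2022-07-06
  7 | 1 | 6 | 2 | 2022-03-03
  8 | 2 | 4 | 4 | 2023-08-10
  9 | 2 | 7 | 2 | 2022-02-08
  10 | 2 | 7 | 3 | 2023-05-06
SELECT name, signup_year FROM customers WHERE signup_year >= (SELECT MIN(signup_year) FROM customers)

Execution result:
name | signup_year
Olivia Johnson | 2020
Carol Davis | 2023
Frank Miller | 2024
Mia Davis | 2020
Kate Williams | 2020
Grace Brown | 2018
Frank Davis | 2024
Eve Martinez | 2023
Bob Brown | 2024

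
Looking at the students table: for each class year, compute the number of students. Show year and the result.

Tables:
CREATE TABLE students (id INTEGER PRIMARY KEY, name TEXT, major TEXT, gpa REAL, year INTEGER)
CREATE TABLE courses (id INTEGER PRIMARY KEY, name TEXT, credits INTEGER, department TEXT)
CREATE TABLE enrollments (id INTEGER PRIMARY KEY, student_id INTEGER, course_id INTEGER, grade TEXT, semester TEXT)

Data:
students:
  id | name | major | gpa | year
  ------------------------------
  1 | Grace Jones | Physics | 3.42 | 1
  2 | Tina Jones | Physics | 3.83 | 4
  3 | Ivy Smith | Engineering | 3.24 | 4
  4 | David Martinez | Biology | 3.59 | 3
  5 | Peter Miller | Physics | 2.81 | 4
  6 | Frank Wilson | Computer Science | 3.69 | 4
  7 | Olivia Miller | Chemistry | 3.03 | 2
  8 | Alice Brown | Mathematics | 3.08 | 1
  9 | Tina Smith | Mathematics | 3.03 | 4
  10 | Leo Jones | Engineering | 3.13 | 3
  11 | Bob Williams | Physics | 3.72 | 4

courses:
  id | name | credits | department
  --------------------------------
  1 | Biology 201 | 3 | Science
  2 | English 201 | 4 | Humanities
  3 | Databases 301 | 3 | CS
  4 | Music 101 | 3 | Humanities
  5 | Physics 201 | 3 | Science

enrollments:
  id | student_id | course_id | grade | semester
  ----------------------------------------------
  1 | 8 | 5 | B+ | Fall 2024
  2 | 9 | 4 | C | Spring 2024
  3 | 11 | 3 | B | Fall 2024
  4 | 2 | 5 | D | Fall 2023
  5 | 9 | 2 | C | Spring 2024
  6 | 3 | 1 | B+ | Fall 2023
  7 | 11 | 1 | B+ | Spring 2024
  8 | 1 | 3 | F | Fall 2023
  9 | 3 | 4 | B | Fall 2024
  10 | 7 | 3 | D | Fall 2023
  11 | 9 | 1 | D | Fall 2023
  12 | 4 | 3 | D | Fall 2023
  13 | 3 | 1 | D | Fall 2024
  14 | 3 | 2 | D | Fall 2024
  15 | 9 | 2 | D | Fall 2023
SELECT year, COUNT(*) AS n FROM students GROUP BY year

Execution result:
year | n
1 | 2
2 | 1
3 | 2
4 | 6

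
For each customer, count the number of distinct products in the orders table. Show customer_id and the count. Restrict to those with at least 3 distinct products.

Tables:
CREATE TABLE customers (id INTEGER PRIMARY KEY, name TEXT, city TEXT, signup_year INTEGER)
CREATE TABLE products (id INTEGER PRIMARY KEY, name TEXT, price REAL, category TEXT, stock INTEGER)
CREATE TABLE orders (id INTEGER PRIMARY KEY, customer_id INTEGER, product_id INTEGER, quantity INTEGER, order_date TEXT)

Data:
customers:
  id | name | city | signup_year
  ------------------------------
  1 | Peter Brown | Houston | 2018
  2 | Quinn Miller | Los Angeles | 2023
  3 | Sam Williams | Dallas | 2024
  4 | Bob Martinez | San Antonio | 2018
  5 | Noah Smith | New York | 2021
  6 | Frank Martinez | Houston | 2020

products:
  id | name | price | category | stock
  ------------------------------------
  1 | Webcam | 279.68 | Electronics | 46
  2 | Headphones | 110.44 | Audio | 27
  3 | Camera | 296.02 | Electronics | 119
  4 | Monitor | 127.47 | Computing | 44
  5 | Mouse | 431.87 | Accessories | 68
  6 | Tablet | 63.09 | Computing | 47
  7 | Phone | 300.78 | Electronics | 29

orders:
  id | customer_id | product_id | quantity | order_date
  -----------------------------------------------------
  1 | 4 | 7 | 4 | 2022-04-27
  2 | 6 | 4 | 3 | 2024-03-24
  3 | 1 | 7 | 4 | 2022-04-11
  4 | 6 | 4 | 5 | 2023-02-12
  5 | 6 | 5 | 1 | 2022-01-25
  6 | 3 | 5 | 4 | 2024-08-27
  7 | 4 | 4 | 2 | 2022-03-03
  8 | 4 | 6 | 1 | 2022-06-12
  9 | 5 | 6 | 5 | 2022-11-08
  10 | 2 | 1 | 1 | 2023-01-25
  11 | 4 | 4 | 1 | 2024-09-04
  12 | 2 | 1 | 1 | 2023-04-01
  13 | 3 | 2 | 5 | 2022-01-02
SELECT customer_id, COUNT(DISTINCT product_id) AS distinct_product_count FROM orders GROUP BY customer_id HAVING COUNT(DISTINCT product_id) >= 3

Execution result:
customer_id | distinct_product_count
4 | 3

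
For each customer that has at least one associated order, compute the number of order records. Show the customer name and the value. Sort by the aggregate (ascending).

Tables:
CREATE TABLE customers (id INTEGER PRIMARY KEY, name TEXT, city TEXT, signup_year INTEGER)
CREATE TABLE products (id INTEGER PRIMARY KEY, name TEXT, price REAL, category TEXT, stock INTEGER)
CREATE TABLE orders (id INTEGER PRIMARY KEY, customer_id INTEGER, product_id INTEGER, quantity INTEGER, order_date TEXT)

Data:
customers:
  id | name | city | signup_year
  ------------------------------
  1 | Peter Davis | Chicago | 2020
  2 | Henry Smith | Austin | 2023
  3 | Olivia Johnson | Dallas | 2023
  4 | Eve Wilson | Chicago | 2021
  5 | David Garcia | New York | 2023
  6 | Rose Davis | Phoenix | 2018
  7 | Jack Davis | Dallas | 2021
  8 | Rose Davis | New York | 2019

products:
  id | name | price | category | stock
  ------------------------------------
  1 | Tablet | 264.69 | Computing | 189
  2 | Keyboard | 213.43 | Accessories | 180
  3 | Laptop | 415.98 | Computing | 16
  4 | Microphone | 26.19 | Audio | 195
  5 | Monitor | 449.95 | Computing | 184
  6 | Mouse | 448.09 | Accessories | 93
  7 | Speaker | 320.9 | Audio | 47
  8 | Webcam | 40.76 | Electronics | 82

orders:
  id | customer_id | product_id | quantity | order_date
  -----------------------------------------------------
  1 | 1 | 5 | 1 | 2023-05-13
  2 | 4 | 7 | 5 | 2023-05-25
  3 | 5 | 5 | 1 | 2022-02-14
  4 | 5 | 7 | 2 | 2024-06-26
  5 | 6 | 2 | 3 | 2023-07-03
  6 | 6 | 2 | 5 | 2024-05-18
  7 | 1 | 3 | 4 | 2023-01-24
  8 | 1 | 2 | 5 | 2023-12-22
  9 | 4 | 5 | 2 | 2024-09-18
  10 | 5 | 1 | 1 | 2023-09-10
SELECT p.name, COUNT(*) AS n FROM orders c JOIN customers p ON c.customer_id = p.id GROUP BY p.id, p.name ORDER BY n ASC

Execution result:
name | n
Eve Wilson | 2
Rose Davis | 2
Peter Davis | 3
David Garcia | 3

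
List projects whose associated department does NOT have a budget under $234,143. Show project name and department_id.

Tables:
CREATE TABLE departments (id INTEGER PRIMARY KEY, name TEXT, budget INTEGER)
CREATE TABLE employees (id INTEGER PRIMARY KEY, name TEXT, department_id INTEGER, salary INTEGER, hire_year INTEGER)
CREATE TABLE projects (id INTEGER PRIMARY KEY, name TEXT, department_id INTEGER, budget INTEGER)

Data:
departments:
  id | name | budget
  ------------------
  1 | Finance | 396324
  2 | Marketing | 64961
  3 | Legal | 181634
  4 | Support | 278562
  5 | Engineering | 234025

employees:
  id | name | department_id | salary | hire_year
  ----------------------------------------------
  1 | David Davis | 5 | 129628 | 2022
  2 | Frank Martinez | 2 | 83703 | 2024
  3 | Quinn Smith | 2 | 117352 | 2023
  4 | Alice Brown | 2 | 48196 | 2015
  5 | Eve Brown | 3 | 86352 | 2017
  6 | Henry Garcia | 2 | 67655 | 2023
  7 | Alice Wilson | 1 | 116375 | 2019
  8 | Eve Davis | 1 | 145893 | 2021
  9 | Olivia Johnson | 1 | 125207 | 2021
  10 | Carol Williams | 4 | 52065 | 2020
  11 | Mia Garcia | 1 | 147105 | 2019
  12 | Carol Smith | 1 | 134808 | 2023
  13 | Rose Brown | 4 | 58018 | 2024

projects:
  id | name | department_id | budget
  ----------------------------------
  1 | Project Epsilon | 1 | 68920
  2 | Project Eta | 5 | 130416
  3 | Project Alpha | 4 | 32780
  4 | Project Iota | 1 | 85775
SELECT name, department_id FROM projects WHERE department_id NOT IN (SELECT id FROM departments WHERE budget < 234143)

Execution result:
name | department_id
Project Epsilon | 1
Project Alpha | 4
Project Iota | 1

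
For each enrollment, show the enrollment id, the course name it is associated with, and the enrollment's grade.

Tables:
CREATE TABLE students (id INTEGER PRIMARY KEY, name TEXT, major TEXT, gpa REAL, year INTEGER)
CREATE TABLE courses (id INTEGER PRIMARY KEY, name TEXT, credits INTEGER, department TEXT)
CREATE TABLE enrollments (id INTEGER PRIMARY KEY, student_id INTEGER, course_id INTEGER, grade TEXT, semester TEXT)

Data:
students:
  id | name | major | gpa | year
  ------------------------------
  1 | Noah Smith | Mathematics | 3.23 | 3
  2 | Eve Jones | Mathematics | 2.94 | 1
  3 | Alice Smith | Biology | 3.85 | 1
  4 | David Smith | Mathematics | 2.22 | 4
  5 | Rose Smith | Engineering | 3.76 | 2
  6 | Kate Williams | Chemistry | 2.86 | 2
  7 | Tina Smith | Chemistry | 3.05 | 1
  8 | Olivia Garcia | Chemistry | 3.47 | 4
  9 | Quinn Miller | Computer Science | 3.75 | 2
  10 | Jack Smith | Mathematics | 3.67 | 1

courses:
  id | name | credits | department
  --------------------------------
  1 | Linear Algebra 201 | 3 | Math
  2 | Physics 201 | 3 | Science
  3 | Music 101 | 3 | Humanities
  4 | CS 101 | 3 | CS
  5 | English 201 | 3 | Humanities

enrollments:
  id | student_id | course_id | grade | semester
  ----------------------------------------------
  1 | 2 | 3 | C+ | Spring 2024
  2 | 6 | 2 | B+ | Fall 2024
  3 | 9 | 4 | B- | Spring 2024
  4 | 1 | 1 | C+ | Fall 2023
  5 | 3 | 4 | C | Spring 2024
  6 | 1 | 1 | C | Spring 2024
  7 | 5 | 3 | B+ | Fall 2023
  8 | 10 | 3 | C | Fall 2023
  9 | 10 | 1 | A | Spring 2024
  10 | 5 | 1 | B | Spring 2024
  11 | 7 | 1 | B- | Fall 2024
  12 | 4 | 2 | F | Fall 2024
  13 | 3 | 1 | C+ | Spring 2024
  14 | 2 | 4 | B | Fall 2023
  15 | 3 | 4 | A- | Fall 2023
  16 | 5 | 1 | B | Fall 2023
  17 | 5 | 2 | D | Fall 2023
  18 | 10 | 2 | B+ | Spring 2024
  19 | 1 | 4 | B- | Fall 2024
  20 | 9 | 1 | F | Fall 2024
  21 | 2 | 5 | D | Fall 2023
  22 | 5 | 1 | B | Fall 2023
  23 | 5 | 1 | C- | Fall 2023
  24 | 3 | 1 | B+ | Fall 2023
SELECT c.id, p.name AS course, c.grade FROM enrollments c JOIN courses p ON c.course_id = p.id

Execution result:
id | course | grade
1 | Music 101 | C+
2 | Physics 201 | B+
3 | CS 101 | B-
4 | Linear Algebra 201 | C+
5 | CS 101 | C
6 | Linear Algebra 201 | C
7 | Music 101 | B+
8 | Music 101 | C
9 | Linear Algebra 201 | A
10 | Linear Algebra 201 | B
11 | Linear Algebra 201 | B-
12 | Physics 201 | F
13 | Linear Algebra 201 | C+
14 | CS 101 | B
15 | CS 101 | A-
16 | Linear Algebra 201 | B
17 | Physics 201 | D
18 | Physics 201 | B+
19 | CS 101 | B-
20 | Linear Algebra 201 | F
21 | English 201 | D
22 | Linear Algebra 201 | B
23 | Linear Algebra 201 | C-
24 | Linear Algebra 201 | B+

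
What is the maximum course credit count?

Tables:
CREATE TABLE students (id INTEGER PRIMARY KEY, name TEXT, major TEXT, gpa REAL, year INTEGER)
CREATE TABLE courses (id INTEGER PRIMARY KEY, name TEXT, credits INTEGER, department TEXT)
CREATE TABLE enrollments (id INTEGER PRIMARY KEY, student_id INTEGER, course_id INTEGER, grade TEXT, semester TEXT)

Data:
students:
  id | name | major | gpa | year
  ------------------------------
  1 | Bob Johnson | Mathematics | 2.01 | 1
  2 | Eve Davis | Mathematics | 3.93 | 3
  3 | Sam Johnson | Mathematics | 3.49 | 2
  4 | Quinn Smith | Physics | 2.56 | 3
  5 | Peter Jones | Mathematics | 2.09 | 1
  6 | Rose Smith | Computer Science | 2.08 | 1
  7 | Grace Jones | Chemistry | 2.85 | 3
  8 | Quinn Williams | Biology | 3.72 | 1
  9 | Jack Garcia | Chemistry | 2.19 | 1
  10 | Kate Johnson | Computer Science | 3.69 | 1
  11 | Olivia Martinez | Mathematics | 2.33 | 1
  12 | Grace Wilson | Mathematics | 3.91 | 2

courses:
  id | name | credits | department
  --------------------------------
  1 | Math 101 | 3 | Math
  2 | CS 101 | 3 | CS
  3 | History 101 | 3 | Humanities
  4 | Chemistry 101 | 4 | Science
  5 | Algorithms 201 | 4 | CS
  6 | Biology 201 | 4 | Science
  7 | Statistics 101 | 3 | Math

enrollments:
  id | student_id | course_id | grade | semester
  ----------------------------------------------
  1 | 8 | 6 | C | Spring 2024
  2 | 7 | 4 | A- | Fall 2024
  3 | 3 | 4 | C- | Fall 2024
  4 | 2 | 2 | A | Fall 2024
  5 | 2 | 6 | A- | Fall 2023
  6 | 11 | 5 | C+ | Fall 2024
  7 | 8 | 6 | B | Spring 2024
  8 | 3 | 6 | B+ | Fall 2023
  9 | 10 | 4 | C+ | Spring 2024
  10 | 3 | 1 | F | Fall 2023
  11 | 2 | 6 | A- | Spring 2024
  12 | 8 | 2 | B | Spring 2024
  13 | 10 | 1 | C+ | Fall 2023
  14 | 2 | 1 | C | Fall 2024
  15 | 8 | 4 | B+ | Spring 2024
SELECT MAX(credits) FROM courses

Execution result:
4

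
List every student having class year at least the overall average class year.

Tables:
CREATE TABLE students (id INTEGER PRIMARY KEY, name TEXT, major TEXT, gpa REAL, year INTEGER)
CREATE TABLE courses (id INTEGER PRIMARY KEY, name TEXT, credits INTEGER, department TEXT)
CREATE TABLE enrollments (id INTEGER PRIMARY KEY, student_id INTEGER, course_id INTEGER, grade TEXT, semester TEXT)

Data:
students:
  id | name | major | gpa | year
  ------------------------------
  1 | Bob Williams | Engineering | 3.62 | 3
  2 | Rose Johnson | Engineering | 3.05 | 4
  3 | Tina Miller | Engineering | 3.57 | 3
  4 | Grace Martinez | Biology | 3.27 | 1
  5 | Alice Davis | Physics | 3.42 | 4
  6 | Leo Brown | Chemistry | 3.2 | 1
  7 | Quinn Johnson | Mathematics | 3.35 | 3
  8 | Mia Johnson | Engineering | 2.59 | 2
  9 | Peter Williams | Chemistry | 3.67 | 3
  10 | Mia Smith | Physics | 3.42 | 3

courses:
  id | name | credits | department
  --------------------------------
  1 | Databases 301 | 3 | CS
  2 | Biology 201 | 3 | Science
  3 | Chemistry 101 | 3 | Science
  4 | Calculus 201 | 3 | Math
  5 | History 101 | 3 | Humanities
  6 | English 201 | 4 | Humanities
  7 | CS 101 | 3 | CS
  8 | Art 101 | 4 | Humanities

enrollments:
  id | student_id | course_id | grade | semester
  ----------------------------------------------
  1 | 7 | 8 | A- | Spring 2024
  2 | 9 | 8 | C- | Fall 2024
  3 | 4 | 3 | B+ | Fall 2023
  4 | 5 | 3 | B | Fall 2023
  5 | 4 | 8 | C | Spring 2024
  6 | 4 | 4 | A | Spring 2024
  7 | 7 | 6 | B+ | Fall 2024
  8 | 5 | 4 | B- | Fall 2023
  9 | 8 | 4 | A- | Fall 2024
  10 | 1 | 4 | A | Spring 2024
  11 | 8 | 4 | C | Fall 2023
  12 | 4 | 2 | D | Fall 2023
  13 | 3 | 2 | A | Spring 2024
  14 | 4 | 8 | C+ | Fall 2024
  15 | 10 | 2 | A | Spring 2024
SELECT name, year FROM students WHERE year >= (SELECT AVG(year) FROM students)

Execution result:
name | year
Bob Williams | 3
Rose Johnson | 4
Tina Miller | 3
Alice Davis | 4
Quinn Johnson | 3
Peter Williams | 3
Mia Smith | 3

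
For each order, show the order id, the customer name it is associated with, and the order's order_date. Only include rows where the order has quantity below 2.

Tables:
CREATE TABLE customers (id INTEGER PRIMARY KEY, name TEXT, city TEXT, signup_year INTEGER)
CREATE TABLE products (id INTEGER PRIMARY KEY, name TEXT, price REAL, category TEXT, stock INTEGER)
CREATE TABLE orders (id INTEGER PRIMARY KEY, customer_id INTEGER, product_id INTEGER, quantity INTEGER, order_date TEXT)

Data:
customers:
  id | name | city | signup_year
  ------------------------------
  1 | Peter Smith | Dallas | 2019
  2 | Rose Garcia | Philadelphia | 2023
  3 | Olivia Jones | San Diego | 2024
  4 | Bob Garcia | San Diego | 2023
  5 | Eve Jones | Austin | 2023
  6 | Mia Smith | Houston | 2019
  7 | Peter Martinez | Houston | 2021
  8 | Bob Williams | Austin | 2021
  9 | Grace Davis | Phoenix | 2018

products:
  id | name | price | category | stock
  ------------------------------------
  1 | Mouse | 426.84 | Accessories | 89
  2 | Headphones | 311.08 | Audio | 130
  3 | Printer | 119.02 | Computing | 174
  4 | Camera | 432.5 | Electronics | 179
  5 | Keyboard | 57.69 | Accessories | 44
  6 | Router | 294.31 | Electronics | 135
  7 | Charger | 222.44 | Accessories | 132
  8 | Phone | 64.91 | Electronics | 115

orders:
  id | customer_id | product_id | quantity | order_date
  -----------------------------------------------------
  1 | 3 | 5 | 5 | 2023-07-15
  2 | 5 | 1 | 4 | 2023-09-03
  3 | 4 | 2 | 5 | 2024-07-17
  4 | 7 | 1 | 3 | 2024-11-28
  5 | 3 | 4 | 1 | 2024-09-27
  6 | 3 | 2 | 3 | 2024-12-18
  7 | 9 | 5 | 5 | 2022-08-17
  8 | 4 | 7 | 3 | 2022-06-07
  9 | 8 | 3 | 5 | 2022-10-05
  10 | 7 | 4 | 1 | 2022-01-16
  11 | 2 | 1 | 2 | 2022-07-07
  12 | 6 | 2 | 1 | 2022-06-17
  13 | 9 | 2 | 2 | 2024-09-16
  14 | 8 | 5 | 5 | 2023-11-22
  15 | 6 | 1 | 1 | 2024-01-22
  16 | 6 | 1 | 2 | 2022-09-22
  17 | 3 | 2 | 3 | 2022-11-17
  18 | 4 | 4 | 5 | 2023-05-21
SELECT c.id, p.name AS customer, c.order_date FROM orders c JOIN customers p ON c.customer_id = p.id WHERE c.quantity < 2

Execution result:
id | customer | order_date
5 | Olivia Jones | 2024-09-27
10 | Peter Martinez | 2022-01-16
12 | Mia Smith | 2022-06-17
15 | Mia Smith | 2024-01-22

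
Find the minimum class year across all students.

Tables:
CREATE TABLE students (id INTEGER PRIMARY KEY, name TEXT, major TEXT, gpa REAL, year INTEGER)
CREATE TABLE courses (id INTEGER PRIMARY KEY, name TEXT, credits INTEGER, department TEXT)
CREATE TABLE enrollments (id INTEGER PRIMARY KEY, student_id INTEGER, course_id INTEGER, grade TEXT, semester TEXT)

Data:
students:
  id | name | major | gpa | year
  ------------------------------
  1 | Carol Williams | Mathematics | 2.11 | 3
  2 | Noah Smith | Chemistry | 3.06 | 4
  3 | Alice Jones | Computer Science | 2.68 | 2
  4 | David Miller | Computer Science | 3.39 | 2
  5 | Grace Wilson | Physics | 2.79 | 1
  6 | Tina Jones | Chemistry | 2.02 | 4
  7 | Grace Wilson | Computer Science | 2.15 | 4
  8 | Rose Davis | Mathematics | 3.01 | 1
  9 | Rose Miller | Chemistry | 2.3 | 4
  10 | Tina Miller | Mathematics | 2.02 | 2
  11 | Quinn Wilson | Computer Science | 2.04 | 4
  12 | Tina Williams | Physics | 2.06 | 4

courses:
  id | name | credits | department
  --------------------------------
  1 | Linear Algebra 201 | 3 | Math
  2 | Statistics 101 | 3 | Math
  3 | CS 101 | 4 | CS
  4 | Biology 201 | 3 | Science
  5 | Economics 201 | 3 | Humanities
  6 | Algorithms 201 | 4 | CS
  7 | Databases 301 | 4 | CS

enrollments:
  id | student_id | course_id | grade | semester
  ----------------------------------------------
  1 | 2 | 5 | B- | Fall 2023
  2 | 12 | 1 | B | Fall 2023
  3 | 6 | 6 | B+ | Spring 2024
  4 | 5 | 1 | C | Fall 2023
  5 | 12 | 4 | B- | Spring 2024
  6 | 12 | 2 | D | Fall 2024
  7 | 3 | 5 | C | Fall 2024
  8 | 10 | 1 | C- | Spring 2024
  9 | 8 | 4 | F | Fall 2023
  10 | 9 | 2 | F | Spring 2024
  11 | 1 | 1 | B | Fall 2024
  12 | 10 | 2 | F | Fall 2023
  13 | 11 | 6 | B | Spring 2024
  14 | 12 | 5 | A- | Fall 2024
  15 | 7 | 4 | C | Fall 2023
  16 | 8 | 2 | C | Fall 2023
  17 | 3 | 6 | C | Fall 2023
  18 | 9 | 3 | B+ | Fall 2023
SELECT MIN(year) FROM students

Execution result:
1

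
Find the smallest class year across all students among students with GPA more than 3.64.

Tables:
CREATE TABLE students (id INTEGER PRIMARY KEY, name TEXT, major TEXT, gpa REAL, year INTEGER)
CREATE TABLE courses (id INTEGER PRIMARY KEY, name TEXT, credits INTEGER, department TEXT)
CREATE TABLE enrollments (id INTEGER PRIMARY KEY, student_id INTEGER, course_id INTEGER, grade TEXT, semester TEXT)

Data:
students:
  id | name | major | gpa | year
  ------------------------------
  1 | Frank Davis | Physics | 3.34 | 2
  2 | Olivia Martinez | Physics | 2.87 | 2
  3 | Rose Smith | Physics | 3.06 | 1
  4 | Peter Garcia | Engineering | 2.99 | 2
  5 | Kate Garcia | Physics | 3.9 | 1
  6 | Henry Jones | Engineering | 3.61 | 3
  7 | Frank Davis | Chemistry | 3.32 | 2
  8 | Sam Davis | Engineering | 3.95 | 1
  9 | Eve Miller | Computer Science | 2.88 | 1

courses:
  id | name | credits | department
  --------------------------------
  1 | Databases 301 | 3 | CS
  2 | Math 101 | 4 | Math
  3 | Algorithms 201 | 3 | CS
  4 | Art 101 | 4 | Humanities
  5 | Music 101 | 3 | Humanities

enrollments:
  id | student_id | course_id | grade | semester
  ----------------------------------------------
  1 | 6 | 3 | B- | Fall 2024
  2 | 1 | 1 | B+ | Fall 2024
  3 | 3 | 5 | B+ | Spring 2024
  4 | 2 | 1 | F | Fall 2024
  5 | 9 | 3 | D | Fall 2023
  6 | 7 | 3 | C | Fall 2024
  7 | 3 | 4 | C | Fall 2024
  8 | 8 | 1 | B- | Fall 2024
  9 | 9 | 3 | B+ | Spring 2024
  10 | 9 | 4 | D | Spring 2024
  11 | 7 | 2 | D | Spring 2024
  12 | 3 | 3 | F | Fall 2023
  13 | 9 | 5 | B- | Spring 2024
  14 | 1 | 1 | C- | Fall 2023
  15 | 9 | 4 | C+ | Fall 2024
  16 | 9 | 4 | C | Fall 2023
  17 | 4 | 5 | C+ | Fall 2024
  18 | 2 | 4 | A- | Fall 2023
SELECT MIN(year) FROM students WHERE gpa > 3.64

Execution result:
1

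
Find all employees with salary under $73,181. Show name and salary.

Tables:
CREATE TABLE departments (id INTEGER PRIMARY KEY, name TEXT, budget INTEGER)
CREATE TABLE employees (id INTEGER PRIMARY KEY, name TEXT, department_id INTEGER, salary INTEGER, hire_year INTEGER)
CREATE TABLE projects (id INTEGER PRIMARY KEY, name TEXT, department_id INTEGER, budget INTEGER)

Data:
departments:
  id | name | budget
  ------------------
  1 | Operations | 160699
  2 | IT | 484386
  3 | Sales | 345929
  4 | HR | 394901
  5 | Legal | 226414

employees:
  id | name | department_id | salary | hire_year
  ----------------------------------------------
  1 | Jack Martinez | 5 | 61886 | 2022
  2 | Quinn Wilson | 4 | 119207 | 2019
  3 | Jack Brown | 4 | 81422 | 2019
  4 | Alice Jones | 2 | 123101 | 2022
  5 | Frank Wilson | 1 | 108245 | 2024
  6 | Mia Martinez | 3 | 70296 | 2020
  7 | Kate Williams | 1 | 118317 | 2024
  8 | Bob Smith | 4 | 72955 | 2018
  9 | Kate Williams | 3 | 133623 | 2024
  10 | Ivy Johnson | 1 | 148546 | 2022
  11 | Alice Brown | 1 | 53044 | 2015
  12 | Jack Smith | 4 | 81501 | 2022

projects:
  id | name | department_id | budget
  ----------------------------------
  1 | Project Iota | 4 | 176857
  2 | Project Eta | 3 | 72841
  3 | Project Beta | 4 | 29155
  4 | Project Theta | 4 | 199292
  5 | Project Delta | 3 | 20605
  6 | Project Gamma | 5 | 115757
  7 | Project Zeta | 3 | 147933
SELECT name, salary FROM employees WHERE salary < 73181

Execution result:
name | salary
Jack Martinez | 61886
Mia Martinez | 70296
Bob Smith | 72955
Alice Brown | 53044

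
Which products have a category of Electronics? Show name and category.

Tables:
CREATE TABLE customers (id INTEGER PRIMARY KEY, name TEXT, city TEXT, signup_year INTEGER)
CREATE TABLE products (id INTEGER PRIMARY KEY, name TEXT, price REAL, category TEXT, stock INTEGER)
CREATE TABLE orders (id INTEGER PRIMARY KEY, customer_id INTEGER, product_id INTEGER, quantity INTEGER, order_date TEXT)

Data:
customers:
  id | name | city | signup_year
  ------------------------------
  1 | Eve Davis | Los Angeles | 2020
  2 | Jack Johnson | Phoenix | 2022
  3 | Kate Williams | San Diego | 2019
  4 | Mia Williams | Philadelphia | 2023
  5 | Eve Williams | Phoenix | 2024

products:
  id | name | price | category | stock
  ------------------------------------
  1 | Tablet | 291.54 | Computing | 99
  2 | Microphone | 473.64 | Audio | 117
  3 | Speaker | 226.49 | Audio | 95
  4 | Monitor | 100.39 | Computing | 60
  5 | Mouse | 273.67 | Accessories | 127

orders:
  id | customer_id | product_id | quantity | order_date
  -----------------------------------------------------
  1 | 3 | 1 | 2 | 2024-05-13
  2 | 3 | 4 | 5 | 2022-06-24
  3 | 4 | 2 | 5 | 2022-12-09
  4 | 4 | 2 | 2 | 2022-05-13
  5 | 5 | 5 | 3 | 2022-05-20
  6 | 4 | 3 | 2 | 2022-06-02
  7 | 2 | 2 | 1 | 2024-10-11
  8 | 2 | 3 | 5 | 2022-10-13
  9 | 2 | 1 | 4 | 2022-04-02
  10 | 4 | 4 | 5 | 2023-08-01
SELECT name, category FROM products WHERE category = 'Electronics'

Execution result:
(no rows)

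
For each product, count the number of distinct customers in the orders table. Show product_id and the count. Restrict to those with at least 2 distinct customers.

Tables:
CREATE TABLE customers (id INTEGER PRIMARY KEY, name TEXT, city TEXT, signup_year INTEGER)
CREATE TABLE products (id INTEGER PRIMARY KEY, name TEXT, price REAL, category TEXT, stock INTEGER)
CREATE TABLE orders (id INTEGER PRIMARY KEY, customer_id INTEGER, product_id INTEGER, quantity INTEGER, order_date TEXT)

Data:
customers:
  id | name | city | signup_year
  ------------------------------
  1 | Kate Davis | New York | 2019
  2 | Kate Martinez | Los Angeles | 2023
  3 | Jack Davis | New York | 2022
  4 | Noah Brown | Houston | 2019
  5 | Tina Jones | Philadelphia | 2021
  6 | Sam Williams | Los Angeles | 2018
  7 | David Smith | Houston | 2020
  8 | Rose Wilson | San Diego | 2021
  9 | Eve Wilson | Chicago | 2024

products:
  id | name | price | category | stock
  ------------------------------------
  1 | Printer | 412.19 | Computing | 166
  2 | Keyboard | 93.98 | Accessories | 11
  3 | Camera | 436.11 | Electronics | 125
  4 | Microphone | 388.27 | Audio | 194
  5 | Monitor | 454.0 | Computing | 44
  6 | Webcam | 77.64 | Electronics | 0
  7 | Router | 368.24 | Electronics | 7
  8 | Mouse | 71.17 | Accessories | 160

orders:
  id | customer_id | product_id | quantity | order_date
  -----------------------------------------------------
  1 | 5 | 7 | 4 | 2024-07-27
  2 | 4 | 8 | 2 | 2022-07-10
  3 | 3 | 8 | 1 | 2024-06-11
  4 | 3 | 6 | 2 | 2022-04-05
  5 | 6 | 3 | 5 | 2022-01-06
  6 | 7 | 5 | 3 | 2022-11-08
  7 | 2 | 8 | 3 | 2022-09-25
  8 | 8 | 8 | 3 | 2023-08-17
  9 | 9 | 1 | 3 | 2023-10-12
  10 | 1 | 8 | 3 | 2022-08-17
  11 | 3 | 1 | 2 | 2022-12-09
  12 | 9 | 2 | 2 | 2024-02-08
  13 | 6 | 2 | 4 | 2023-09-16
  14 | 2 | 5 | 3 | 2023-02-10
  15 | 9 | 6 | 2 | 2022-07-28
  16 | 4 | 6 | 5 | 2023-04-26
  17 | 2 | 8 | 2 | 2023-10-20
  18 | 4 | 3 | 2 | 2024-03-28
SELECT product_id, COUNT(DISTINCT customer_id) AS distinct_customer_count FROM orders GROUP BY product_id HAVING COUNT(DISTINCT customer_id) >= 2

Execution result:
product_id | distinct_customer_count
1 | 2
2 | 2
3 | 2
5 | 2
6 | 3
8 | 5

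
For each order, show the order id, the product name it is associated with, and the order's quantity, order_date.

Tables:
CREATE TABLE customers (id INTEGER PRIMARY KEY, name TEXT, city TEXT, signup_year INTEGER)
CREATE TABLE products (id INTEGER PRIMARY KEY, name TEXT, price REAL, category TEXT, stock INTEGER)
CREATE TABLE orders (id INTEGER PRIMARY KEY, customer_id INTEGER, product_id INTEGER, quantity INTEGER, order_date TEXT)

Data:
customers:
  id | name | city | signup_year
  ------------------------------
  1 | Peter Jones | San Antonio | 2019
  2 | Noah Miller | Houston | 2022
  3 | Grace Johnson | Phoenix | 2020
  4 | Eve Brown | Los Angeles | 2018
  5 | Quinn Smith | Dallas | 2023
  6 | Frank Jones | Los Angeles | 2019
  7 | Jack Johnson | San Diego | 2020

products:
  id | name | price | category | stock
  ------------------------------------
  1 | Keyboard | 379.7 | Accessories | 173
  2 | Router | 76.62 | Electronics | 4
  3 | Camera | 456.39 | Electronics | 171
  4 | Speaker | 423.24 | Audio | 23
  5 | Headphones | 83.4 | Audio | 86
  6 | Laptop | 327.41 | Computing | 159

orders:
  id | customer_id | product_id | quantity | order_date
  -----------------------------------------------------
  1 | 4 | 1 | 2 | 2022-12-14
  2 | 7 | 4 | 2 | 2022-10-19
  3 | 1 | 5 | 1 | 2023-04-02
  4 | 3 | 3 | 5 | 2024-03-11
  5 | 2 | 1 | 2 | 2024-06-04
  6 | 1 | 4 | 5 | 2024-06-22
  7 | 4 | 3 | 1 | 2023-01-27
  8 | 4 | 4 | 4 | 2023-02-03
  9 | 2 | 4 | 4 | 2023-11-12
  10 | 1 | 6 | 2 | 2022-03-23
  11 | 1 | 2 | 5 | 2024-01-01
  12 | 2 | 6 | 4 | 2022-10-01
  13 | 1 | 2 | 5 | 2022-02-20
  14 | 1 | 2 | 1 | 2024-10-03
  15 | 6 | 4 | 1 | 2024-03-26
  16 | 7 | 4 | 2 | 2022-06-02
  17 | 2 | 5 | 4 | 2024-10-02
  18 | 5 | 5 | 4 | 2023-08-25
SELECT c.id, p.name AS product, c.quantity, c.order_date FROM orders c JOIN products p ON c.product_id = p.id

Execution result:
id | product | quantity | order_date
1 | Keyboard | 2 | 2022-12-14
2 | Speaker | 2 | 2022-10-19
3 | Headphones | 1 | 2023-04-02
4 | Camera | 5 | 2024-03-11
5 | Keyboard | 2 | 2024-06-04
6 | Speaker | 5 | 2024-06-22
7 | Camera | 1 | 2023-01-27
8 | Speaker | 4 | 2023-02-03
9 | Speaker | 4 | 2023-11-12
10 | Laptop | 2 | 2022-03-23
11 | Router | 5 | 2024-01-01
12 | Laptop | 4 | 2022-10-01
13 | Router | 5 | 2022-02-20
14 | Router | 1 | 2024-10-03
15 | Speaker | 1 | 2024-03-26
16 | Speaker | 2 | 2022-06-02
17 | Headphones | 4 | 2024-10-02
18 | Headphones | 4 | 2023-08-25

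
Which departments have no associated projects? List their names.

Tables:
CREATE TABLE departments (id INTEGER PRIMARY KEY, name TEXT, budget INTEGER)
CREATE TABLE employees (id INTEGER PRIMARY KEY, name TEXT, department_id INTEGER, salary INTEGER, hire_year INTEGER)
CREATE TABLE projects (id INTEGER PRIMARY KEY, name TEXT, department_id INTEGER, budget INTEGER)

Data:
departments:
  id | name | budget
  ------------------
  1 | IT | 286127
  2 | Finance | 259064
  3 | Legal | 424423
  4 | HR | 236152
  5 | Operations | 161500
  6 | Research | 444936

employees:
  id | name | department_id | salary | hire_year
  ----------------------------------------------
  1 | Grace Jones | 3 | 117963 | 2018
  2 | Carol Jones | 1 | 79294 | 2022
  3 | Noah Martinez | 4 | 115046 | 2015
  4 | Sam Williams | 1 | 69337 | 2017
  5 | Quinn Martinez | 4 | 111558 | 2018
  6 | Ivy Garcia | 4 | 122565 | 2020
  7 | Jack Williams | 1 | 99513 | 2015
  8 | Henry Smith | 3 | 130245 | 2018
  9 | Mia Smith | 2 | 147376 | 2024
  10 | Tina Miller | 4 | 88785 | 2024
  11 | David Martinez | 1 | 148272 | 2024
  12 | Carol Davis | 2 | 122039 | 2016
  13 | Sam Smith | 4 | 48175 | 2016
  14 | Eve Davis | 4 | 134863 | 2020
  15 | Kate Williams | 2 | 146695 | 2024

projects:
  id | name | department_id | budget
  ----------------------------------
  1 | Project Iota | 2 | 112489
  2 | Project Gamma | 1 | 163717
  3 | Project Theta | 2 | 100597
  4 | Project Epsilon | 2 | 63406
SELECT p.name FROM departments p LEFT JOIN projects c ON c.department_id = p.id WHERE c.id IS NULL

Execution result:
name
Legal
HR
Operations
Research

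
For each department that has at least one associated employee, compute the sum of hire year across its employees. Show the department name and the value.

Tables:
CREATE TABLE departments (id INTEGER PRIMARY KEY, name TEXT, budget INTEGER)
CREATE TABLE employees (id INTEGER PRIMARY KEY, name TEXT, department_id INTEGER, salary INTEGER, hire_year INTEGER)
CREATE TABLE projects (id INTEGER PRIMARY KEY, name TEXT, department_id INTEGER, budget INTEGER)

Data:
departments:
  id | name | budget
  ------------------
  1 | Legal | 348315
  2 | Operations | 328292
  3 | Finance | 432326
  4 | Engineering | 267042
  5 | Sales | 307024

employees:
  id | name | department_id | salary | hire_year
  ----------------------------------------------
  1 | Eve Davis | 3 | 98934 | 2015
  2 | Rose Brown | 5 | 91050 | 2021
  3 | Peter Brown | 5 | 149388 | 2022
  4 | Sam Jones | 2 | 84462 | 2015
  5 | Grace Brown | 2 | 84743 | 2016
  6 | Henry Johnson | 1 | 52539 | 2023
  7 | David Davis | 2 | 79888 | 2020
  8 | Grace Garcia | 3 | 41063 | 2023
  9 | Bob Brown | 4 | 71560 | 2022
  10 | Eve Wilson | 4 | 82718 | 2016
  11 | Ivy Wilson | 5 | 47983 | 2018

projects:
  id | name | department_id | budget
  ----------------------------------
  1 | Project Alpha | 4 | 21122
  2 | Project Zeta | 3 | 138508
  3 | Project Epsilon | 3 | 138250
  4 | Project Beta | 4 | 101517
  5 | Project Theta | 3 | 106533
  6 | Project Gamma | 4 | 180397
SELECT p.name, SUM(c.hire_year) AS sum_hire_year FROM employees c JOIN departments p ON c.department_id = p.id GROUP BY p.id, p.name

Execution result:
name | sum_hire_year
Legal | 2023
Operations | 6051
Finance | 4038
Engineering | 4038
Sales | 6061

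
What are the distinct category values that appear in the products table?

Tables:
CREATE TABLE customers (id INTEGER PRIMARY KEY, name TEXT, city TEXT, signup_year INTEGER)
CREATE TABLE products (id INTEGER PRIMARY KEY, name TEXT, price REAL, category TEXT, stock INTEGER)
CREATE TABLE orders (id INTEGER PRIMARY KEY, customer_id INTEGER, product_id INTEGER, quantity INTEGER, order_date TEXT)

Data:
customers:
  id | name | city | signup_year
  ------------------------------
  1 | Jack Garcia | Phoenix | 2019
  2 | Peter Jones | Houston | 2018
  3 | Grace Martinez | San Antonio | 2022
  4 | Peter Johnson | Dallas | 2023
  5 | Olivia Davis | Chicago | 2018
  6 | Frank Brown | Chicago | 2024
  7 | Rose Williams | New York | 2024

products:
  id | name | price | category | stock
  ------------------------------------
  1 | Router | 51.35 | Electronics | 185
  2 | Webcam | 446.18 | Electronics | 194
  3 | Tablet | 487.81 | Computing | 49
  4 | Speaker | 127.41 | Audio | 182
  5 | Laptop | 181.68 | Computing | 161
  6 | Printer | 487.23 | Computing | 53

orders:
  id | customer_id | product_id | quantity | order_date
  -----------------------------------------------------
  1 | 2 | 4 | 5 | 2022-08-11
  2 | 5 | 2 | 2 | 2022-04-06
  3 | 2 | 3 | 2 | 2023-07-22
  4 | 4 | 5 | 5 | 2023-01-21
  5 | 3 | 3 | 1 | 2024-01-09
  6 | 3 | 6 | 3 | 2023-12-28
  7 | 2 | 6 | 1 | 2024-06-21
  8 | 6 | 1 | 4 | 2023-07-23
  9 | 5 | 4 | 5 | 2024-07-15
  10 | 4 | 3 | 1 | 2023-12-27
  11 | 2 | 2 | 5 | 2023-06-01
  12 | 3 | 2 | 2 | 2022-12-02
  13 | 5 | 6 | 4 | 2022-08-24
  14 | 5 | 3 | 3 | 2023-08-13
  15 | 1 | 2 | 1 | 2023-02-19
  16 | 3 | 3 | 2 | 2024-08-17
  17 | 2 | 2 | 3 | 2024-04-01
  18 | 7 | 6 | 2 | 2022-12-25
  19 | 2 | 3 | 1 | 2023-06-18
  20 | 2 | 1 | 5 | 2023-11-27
SELECT DISTINCT category FROM products

Execution result:
category
Electronics
Computing
Audio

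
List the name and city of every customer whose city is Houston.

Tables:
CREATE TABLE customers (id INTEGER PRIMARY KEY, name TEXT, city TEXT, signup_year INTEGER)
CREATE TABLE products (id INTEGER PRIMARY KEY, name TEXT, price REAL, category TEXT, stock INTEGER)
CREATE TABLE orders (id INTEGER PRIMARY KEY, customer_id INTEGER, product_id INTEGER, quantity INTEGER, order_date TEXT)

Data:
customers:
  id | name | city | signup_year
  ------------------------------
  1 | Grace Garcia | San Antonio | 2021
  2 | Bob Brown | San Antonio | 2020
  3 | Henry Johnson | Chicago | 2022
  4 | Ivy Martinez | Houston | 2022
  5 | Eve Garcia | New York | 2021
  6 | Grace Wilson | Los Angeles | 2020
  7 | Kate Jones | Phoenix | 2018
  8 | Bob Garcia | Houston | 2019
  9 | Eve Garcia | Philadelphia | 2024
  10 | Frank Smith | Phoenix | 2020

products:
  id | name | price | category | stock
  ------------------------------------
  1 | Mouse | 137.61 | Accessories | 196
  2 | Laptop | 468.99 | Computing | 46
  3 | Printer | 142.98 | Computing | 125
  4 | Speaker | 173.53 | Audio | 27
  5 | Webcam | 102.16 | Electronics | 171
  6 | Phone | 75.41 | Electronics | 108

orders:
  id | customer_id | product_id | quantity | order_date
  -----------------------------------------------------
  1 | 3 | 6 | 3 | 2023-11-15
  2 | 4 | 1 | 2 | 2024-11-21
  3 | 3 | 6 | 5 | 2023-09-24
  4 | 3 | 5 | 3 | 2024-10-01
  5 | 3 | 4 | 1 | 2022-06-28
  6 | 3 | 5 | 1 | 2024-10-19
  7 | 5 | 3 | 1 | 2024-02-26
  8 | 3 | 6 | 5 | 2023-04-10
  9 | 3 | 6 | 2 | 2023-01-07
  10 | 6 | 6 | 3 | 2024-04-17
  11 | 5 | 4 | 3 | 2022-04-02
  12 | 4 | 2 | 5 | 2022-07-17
SELECT name, city FROM customers WHERE city = 'Houston'

Execution result:
name | city
Ivy Martinez | Houston
Bob Garcia | Houston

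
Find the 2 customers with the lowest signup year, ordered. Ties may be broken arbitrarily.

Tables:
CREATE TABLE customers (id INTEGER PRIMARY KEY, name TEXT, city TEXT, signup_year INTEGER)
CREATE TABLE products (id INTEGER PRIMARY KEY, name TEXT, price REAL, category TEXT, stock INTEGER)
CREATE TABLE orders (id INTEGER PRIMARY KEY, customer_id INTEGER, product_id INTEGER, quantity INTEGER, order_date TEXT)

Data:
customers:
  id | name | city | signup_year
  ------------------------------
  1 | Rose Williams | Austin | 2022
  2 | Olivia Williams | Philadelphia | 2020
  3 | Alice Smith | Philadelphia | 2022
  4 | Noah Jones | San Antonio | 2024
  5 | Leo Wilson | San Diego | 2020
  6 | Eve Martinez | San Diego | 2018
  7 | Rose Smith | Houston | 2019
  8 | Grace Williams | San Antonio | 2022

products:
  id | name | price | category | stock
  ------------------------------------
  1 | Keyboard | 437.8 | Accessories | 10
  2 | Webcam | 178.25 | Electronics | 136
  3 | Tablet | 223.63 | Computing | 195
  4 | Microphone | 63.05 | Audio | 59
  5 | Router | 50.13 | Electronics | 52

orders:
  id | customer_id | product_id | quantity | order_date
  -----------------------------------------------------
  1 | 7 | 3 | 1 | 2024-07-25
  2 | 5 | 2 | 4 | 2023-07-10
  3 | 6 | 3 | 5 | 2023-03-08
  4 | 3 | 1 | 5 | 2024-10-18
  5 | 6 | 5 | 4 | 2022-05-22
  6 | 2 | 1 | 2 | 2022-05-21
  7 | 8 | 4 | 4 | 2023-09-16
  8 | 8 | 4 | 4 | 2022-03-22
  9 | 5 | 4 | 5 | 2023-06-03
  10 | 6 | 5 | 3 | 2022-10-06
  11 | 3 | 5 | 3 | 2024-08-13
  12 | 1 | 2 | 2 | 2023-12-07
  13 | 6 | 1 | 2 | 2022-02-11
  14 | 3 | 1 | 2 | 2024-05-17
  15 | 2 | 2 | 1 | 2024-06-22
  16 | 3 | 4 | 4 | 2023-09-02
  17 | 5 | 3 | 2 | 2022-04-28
SELECT name, signup_year FROM customers ORDER BY signup_year ASC LIMIT 2

Execution result:
name | signup_year
Eve Martinez | 2018
Rose Smith | 2019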